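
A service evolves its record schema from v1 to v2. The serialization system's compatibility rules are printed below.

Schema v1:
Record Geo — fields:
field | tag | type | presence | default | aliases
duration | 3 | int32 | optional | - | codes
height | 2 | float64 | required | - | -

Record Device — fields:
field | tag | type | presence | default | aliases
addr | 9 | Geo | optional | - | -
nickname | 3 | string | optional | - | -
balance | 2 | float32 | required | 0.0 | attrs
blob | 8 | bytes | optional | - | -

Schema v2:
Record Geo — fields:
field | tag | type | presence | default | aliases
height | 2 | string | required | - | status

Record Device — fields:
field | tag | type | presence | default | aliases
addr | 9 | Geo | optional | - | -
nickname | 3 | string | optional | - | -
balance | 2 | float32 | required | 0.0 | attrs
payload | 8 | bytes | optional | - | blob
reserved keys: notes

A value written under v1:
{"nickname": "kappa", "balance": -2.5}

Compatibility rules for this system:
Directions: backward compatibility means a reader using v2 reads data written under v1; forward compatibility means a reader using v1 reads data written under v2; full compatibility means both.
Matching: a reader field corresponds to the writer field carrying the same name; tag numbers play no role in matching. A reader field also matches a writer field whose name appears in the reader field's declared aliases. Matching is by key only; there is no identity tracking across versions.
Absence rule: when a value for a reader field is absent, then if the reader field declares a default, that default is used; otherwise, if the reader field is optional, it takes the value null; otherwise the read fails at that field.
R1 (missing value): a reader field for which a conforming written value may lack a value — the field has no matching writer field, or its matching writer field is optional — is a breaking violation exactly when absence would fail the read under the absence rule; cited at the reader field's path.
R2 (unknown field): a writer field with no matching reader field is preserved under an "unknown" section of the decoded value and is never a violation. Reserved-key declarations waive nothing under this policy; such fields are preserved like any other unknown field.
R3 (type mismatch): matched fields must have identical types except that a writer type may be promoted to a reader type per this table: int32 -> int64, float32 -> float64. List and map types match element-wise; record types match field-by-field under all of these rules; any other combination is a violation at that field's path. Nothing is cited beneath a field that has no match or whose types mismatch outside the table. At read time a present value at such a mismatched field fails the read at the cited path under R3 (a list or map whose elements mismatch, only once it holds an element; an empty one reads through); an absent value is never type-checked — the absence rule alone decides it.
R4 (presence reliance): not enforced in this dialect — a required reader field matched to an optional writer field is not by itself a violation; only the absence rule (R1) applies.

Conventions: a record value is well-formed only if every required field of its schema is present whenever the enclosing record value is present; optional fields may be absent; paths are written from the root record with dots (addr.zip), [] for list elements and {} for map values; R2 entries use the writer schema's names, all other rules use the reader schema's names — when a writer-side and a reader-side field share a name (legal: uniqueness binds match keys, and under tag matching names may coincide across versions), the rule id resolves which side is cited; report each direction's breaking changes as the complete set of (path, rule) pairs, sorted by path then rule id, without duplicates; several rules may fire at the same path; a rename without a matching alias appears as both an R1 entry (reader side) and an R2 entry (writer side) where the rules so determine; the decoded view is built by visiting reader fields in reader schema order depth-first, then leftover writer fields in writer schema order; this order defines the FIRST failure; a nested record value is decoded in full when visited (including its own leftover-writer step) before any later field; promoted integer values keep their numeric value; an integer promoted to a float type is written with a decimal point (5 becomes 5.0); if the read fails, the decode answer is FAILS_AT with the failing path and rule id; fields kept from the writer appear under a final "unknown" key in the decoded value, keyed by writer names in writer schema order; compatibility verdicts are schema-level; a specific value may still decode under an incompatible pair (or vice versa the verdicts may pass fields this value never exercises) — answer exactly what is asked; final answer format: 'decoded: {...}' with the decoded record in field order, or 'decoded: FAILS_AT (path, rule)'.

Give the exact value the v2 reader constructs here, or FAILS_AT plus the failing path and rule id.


decoded: {"addr": null, "nickname": "kappa", "balance": -2.5, "payload": null}

the writer's type comes first in each Device pair
decoding the Device value with the v2 reader:
  addr := null (not supplied -> null)
  nickname := "kappa"
  balance := -2.5
  payload := null (not supplied -> null)
  => decoded: {"addr": null, "nickname": "kappa", "balance": -2.5, "payload": null}
diffs on Device not affecting the asked answer:
  removed field duration from record Geo -> triggers nothing under the printed rules; the Device answer is the same either way
  field height in record Geo: type float64 changed to string -> schema-level compatibility only; this Device value's decode is unchanged


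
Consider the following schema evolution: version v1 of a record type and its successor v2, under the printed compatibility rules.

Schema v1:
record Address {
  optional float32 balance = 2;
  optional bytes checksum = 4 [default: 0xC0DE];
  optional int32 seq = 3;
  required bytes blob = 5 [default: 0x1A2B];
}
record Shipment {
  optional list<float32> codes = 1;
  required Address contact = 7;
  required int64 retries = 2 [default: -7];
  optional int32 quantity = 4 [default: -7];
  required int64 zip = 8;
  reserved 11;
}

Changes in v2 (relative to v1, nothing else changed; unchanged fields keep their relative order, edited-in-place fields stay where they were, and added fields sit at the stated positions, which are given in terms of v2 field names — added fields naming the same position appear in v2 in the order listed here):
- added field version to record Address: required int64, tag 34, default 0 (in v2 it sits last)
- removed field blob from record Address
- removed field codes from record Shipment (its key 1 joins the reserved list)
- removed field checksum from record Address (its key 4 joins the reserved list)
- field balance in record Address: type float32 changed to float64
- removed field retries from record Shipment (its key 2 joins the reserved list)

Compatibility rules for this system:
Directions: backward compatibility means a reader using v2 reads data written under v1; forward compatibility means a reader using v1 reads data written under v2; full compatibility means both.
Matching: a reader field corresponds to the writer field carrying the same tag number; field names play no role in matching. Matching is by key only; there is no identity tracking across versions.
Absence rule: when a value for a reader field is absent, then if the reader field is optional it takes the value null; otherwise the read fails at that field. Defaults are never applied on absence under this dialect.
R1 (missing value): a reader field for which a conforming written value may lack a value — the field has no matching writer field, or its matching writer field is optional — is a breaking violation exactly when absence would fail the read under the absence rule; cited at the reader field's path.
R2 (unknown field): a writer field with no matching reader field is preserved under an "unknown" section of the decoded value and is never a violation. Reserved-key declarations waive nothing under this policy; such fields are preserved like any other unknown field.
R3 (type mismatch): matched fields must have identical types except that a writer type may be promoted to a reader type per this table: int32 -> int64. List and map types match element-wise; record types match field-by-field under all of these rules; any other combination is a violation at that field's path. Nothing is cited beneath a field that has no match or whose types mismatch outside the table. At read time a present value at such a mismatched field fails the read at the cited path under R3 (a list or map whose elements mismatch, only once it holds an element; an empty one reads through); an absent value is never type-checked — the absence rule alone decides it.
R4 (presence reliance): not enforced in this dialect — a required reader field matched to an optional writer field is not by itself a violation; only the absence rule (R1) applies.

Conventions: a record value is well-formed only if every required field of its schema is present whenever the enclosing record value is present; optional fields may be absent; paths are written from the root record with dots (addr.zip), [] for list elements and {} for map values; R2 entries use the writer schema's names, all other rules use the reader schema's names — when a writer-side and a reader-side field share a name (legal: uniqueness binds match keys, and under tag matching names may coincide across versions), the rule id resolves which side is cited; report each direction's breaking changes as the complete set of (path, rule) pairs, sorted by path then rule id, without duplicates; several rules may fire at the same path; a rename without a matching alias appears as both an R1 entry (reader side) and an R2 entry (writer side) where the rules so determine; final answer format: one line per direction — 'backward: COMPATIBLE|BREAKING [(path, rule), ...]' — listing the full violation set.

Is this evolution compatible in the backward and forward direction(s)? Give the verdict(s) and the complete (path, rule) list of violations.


in Shipment below, arrows point writer -> reader
backward for Shipment (reader v2, writer v1):
  contact: Address -> Address, writer required; from contact
  quantity: int32 -> int32, writer optional; from quantity
  zip: int64 -> int64, writer required; from zip
  codes (writer side), unknown to reader
  retries (writer side), unknown to reader
  contact.balance: float32 -> float64, writer optional; from contact.balance
  contact.seq: int32 -> int32, writer optional; from contact.seq
  contact.version: no writer-side match
  contact.checksum (writer side), unknown to reader
  contact.blob (writer side), unknown to reader
  rule R3 violated at contact.balance
  rule R1 violated at contact.version
  backward on Shipment therefore BREAKING (2)
forward for Shipment (reader v1, writer v2):
  codes: no writer-side match
  contact: Address -> Address, writer required; from contact
  retries: no writer-side match
  quantity: int32 -> int32, writer optional; from quantity
  zip: int64 -> int64, writer required; from zip
  contact.balance: float64 -> float32, writer optional; from contact.balance
  contact.checksum: no writer-side match
  contact.seq: int32 -> int32, writer optional; from contact.seq
  contact.blob: no writer-side match
  contact.version (writer side), unknown to reader
  rule R3 violated at contact.balance
  rule R1 violated at contact.blob
  rule R1 violated at retries
  forward on Shipment therefore BREAKING (3)

backward: BREAKING [(contact.balance, R3), (contact.version, R1)]; forward: BREAKING [(contact.balance, R3), (contact.blob, R1), (retries, R1)]


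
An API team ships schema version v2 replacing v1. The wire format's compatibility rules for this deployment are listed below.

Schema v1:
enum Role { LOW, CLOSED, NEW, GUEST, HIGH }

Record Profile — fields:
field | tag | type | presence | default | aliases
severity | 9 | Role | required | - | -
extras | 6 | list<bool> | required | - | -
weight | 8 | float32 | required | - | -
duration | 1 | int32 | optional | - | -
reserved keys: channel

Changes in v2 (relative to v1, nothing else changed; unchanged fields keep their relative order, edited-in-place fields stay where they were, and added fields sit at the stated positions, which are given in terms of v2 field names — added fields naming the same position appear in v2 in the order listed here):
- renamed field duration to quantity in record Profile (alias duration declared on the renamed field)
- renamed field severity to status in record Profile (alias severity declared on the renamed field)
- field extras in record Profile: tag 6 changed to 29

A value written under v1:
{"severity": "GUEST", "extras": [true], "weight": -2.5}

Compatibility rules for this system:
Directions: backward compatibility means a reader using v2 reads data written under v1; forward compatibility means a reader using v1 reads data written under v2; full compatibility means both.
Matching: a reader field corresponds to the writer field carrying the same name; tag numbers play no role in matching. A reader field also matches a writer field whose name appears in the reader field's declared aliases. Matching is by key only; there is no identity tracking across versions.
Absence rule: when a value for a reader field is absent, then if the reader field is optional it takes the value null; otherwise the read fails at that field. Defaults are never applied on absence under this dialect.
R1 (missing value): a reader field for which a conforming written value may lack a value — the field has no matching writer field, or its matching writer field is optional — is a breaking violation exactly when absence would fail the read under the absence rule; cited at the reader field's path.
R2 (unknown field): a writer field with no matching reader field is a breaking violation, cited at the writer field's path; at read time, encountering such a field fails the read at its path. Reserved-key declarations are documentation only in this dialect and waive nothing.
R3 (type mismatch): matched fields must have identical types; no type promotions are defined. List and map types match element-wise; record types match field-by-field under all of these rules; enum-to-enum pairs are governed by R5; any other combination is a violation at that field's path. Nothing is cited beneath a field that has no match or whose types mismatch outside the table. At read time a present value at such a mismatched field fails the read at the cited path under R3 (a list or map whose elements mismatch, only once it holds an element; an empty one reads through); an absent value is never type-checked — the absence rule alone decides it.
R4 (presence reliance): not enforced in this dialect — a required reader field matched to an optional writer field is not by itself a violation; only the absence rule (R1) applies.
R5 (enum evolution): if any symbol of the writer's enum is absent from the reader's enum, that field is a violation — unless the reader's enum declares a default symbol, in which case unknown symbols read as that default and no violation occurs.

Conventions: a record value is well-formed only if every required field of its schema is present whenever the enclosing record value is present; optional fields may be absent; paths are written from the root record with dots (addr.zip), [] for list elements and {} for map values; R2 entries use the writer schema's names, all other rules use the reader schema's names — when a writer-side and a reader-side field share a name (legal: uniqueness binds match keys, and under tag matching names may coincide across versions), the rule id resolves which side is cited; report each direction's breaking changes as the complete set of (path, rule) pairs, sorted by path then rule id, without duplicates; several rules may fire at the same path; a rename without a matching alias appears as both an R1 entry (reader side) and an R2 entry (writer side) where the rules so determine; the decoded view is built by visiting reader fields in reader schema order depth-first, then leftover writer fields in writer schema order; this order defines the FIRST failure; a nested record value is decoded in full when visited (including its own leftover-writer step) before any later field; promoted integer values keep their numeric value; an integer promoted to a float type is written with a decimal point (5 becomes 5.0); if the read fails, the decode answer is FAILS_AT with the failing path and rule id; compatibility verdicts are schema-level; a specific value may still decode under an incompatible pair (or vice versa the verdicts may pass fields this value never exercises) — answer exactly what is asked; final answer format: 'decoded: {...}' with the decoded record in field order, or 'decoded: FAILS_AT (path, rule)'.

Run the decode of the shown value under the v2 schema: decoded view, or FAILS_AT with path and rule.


arrows below run writer -> reader for Profile
decode walk for Profile under reader schema v2:
  status := "GUEST" (from writer severity)
  extras := [true]
  weight := -2.5
  quantity := null (absent, optional -> null)
  => decoded: {"status": "GUEST", "extras": [true], "weight": -2.5, "quantity": null}
ruling out the remaining Profile differences:
  field extras in record Profile: tag 6 changed to 29 -> fires no rule on Profile under this dialect and leaves the result unchanged

decoded: {"status": "GUEST", "extras": [true], "weight": -2.5, "quantity": null}


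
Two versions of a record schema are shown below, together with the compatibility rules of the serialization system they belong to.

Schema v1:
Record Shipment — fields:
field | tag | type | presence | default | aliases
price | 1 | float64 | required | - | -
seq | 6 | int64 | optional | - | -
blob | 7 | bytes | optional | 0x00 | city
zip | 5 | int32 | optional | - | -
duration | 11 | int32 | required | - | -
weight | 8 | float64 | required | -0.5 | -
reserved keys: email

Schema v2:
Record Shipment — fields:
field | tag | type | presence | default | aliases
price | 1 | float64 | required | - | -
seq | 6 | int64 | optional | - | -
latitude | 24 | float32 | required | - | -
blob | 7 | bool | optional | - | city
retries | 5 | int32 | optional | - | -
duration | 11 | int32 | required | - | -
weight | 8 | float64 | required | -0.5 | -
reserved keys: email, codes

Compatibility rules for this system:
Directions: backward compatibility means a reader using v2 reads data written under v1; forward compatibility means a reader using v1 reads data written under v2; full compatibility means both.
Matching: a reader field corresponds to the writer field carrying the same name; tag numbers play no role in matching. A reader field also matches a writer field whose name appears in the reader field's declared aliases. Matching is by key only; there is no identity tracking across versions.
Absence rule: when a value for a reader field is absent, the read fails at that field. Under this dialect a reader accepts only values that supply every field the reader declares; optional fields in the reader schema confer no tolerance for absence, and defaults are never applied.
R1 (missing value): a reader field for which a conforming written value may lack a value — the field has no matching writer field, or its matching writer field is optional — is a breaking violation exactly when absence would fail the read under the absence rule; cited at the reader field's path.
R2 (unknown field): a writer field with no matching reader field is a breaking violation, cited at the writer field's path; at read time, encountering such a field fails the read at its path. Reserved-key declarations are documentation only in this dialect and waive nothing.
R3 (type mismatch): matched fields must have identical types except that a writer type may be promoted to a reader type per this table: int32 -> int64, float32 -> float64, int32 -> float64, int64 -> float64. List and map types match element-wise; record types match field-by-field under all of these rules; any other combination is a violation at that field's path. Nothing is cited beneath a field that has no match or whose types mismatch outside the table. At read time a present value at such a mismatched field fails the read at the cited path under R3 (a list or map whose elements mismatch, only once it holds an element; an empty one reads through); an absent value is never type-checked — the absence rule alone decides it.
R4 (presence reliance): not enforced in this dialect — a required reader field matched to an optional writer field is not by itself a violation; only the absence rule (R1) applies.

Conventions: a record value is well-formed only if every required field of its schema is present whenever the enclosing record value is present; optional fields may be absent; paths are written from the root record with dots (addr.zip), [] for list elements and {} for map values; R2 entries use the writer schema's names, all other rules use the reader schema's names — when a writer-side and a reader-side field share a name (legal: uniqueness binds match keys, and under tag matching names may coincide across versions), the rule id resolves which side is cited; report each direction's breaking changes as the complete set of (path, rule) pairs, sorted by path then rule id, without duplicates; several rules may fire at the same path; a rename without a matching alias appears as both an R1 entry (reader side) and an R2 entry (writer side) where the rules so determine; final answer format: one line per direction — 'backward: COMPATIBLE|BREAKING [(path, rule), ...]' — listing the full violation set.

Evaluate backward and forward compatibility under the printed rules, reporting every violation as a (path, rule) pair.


backward: BREAKING [(blob, R1), (blob, R3), (latitude, R1), (retries, R1), (seq, R1), (zip, R2)]; forward: BREAKING [(blob, R1), (blob, R3), (latitude, R2), (retries, R2), (seq, R1), (zip, R1)]

arrows below run writer -> reader for Shipment
backward pass over Shipment, reader schema v2, writer schema v1:
  price: paired with writer price (float64 -> float64; writer required)
  seq: paired with writer seq (int64 -> int64; writer optional)
  latitude has no writer counterpart
  blob: paired with writer blob (bytes -> bool; writer optional)
  retries has no writer counterpart
  duration: paired with writer duration (int32 -> int32; writer required)
  weight: paired with writer weight (float64 -> float64; writer required)
  writer field zip has no reader counterpart
  R1 fires at blob
  R3 fires at blob
  R1 fires at latitude
  R1 fires at retries
  R1 fires at seq
  R2 fires at zip
  => backward verdict for Shipment: BREAKING, 6 violation(s)
forward pass over Shipment, reader schema v1, writer schema v2:
  price: paired with writer price (float64 -> float64; writer required)
  seq: paired with writer seq (int64 -> int64; writer optional)
  blob: paired with writer blob (bool -> bytes; writer optional)
  zip has no writer counterpart
  duration: paired with writer duration (int32 -> int32; writer required)
  weight: paired with writer weight (float64 -> float64; writer required)
  writer field latitude has no reader counterpart
  writer field retries has no reader counterpart
  R1 fires at blob
  R3 fires at blob
  R2 fires at latitude
  R2 fires at retries
  R1 fires at seq
  R1 fires at zip
  => forward verdict for Shipment: BREAKING, 6 violation(s)


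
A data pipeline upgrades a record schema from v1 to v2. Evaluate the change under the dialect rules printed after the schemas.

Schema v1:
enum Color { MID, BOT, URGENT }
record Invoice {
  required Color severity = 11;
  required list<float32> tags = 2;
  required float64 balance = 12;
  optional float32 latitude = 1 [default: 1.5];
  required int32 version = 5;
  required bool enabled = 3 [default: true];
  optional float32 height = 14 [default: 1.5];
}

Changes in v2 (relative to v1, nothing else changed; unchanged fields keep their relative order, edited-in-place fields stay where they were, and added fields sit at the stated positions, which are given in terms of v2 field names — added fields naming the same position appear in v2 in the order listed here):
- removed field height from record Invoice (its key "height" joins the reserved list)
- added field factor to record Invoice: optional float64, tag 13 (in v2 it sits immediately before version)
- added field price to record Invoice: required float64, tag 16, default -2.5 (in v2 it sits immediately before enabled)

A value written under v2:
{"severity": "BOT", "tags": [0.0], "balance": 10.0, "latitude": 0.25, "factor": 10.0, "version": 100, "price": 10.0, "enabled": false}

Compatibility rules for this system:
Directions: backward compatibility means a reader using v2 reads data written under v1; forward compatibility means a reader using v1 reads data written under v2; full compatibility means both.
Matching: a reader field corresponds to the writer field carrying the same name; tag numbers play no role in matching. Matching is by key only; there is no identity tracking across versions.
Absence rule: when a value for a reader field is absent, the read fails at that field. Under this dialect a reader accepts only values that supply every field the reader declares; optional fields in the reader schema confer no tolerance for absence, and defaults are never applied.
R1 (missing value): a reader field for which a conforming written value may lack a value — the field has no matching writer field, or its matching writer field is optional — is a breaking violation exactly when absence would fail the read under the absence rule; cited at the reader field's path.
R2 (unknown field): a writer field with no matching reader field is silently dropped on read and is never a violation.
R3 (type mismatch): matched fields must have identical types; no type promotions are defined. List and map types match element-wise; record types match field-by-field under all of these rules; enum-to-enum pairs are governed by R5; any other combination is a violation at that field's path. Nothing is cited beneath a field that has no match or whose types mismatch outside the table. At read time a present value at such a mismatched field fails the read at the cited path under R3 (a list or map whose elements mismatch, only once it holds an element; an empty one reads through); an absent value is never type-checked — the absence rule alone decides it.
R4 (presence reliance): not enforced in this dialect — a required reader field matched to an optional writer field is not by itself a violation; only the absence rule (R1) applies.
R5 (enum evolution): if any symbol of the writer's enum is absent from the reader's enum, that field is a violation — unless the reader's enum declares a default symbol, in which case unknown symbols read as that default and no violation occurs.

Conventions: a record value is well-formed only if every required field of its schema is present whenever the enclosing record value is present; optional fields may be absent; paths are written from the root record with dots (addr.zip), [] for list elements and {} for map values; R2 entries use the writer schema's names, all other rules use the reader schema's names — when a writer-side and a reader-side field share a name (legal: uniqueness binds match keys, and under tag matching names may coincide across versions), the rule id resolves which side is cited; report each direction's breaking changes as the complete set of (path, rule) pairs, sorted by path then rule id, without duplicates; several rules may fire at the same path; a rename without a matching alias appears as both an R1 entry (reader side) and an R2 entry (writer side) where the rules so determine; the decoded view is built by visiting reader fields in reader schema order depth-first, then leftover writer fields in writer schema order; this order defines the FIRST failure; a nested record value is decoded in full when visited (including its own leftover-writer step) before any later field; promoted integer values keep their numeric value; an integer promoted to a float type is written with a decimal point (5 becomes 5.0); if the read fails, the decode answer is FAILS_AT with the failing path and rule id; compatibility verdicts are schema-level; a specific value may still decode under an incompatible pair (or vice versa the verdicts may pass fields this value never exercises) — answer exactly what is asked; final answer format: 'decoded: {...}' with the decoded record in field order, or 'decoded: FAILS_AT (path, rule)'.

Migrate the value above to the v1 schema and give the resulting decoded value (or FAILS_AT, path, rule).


decoded: FAILS_AT (height, R1)

the writer's type comes first in each Invoice pair
decode (reader v1):
  severity := "BOT"
  tags := [0.0]
  balance := 10.0
  latitude := 0.25
  version := 100
  enabled := false
  read fails at height under R1 (no fill)
  => FAILS_AT (height, R1)
the other Invoice changes do not affect what is asked:
  added field price to record Invoice: required float64, tag 16, default -2.5 (in v2 it sits immediately before enabled) -> a verdict-level change on Invoice — the shown value reads the same
  added field factor to record Invoice: optional float64, tag 13 (in v2 it sits immediately before version) -> a verdict-level change on Invoice — the shown value reads the same


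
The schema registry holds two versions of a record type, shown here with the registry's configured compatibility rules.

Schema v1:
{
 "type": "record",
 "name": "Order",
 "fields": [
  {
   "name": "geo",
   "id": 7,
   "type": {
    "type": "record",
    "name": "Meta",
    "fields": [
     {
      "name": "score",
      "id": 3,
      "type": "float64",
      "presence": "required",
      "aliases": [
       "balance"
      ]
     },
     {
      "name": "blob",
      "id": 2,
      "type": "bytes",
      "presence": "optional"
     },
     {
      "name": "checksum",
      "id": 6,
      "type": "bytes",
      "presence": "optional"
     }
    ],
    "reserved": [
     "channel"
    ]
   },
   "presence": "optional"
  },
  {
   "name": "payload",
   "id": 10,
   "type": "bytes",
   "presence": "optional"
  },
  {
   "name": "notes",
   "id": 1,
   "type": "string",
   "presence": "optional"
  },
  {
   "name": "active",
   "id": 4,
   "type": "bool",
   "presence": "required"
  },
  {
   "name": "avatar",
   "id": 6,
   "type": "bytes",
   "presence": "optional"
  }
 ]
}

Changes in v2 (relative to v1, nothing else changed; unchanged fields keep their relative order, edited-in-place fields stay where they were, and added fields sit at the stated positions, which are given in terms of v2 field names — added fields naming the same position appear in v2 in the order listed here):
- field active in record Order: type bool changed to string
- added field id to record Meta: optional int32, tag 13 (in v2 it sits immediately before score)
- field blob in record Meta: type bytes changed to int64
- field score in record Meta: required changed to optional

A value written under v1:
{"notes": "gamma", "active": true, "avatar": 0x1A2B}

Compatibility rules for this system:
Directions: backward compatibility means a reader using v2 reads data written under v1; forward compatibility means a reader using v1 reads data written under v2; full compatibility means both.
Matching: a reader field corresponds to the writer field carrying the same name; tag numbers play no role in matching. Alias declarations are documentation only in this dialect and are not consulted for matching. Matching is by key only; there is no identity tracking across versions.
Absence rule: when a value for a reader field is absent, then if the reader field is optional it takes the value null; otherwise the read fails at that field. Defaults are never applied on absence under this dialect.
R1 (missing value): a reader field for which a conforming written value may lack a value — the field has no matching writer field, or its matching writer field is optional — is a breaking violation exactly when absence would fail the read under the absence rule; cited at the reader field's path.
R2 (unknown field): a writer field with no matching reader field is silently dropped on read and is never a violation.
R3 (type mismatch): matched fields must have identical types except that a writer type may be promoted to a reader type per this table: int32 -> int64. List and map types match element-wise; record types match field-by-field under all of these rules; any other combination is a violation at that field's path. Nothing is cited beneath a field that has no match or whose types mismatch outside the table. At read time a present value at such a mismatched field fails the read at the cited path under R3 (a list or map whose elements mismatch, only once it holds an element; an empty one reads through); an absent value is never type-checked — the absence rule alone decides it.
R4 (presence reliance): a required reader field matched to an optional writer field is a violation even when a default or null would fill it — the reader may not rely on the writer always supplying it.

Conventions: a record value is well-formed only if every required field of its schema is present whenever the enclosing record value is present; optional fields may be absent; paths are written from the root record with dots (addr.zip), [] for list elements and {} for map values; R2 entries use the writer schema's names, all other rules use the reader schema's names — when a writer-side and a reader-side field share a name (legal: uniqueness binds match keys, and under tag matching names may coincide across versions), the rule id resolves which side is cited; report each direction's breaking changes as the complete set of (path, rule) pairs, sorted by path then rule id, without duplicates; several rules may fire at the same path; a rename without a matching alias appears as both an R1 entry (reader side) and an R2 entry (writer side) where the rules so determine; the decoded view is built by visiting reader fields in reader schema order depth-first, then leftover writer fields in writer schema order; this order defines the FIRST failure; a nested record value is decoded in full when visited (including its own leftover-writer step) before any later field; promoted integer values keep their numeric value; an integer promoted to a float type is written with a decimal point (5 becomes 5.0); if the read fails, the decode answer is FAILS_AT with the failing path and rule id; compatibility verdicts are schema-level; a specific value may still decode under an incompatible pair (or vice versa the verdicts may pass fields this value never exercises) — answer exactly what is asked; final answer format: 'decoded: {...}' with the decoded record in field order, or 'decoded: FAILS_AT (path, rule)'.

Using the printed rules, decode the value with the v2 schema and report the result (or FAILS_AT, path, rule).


the writer's type comes first in each Order pair
decoding the Order value with the v2 reader:
  geo := null (not supplied -> null)
  payload := null (not supplied -> null)
  notes := "gamma"
  read fails at active under R3
  => FAILS_AT (active, R3)
remaining Order differences; none change what is asked:
  added field id to record Meta: optional int32, tag 13 (in v2 it sits immediately before score) -> inert under this dialect — no rule fires on Order and the result does not move
  field blob in record Meta: type bytes changed to int64 -> schema-level compatibility only; this Order value's decode is unchanged
  field score in record Meta: required changed to optional -> schema-level compatibility only; this Order value's decode is unchanged

decoded: FAILS_AT (active, R3)


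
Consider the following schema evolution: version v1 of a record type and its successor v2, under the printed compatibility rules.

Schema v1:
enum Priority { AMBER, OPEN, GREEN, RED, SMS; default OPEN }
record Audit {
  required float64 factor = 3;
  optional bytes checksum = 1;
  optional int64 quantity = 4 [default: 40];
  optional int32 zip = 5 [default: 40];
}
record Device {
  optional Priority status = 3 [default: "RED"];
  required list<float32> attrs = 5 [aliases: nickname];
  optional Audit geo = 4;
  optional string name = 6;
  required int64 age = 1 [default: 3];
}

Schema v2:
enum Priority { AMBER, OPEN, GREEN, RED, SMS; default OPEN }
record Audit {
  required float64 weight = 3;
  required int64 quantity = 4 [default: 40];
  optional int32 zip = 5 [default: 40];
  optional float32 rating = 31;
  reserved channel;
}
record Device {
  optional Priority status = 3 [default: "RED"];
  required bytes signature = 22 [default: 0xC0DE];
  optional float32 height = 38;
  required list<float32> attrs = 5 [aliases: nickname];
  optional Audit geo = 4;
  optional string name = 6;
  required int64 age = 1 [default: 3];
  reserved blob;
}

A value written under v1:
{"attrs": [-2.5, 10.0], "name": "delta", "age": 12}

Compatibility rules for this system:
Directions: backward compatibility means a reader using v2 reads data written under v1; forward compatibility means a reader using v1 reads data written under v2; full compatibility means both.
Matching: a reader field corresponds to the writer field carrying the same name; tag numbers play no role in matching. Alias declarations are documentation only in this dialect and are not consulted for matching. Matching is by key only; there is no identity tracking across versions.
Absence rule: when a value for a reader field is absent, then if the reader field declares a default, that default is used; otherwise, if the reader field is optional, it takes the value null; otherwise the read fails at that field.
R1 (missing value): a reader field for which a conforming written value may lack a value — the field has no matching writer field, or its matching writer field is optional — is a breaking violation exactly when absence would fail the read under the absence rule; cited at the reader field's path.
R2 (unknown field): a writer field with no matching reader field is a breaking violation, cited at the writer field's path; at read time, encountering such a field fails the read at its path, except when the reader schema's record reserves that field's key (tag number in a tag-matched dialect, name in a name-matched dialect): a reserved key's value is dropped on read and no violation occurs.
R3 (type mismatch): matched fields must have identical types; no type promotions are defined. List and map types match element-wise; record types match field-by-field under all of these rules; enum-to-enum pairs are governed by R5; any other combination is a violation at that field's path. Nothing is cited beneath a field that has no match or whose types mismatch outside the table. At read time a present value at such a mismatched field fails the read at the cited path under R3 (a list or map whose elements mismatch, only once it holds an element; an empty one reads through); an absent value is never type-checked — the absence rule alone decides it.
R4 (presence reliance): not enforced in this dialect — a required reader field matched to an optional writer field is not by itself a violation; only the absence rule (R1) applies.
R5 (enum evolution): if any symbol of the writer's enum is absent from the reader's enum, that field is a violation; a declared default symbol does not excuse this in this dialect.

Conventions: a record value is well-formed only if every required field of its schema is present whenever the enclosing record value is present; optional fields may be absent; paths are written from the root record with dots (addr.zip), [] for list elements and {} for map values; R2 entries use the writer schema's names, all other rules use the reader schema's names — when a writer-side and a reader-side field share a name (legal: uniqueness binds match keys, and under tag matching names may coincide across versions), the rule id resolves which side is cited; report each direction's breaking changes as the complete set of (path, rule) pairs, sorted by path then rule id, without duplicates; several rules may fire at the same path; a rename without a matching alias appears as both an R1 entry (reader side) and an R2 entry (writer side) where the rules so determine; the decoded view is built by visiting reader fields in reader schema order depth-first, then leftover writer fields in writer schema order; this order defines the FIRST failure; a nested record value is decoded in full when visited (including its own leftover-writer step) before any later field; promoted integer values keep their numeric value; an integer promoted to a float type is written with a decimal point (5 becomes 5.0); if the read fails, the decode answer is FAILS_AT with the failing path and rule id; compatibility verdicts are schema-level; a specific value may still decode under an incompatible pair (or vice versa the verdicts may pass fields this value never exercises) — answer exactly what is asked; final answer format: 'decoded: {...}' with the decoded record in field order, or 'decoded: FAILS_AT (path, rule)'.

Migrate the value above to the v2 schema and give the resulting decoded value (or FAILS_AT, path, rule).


decoded: {"status": "RED", "signature": 0xC0DE, "height": null, "attrs": [-2.5, 10.0], "geo": null, "name": "delta", "age": 12}

the writer's type comes first in each Device pair
decode (reader v2):
  status := "RED" (no value, default fills)
  signature := 0xC0DE (no value, default fills)
  height := null (not supplied -> null)
  attrs := [-2.5, 10.0]
  geo := null (not supplied -> null)
  name := "delta"
  age := 12
  => decoded: {"status": "RED", "signature": 0xC0DE, "height": null, "attrs": [-2.5, 10.0], "geo": null, "name": "delta", "age": 12}
diffs on Device not affecting the asked answer:
  removed field checksum from record Audit -> changes Device's schema-level verdicts only — the decode of this value is the same
  added field rating to record Audit: optional float32, tag 31 (in v2 it sits last) -> changes Device's schema-level verdicts only — the decode of this value is the same
  renamed field factor to weight in record Audit -> changes Device's schema-level verdicts only — the decode of this value is the same
  field quantity in record Audit: optional changed to required -> inert under this dialect — no rule fires on Device and the result does not move
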